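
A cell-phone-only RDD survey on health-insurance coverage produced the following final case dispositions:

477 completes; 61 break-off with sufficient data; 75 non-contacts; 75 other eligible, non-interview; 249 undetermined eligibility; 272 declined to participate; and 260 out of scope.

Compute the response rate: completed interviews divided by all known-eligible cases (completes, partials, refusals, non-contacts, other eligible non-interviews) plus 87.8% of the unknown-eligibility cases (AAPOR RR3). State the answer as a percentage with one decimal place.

Numerator: 477
Eligible (known): 477 + 61 + 272 + 75 + 75 = 960
Estimated eligible among unknowns: 0.8780 × 249 = 218.62
Denominator: 960 + 218.62 = 1178.62
RR3 = 477 / 1178.62 = 0.4047

40.5%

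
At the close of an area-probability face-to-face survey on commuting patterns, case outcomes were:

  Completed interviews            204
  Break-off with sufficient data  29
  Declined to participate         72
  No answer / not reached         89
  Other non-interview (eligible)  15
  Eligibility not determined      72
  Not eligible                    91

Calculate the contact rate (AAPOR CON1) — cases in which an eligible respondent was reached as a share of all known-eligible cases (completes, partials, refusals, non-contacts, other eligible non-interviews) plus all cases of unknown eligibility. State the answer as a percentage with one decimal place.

Numerator: 204 + 29 + 72 + 15 = 320
Denom: 204 + 29 + 72 + 89 + 15 + 72 = 481
CON1 = 320 / 481 = 0.6653

66.5%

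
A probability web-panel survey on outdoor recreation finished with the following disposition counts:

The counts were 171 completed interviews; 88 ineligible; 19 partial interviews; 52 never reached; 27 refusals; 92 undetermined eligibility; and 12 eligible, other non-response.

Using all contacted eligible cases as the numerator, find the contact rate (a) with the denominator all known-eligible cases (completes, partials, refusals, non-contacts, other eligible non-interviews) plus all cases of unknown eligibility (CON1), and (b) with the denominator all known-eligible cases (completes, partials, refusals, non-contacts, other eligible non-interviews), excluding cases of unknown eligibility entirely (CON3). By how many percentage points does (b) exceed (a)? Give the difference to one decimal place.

Num: 171 + 19 + 27 + 12 = 229
Base: 171 + 19 + 27 + 52 + 12 + 92 = 373
CON1 = 229 / 373 = 0.6139
Base: 171 + 19 + 27 + 52 + 12 = 281
CON3 = 229 / 281 = 0.8149
Difference = 81.49 − 61.39 = 20.10 percentage points

20.1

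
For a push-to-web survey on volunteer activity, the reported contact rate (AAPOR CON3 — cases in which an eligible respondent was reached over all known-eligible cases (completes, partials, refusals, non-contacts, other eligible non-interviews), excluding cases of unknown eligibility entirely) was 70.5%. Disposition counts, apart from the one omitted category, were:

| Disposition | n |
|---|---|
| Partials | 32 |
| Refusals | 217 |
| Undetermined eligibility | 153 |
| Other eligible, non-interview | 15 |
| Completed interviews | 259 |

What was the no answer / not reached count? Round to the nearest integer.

Num: 259 + 32 + 217 + 15 = 523
CON3 = 523 / D = 0.705
D = 523 / 0.705 = 741.8
Rest of base = 523
no answer / not reached = 741.8 − 523 ≈ 219

219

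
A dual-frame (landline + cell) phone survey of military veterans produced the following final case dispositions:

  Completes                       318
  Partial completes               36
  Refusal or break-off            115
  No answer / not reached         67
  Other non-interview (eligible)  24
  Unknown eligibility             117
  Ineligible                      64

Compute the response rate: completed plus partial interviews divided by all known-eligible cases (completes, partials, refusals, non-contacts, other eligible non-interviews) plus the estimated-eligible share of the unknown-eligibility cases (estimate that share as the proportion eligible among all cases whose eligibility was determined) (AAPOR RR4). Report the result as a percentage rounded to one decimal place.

53.2%

Top: 318 + 36 = 354
Determined eligible: 318 + 36 + 115 + 67 + 24 = 560
e = 560 / (560 + 64) = 560 / 624 = 0.8974
Eligible share of unknowns: 0.8974 × 117 = 105.00
Base: 560 + 105.00 = 665.00
RR4 = 354 / 665.00 = 0.5323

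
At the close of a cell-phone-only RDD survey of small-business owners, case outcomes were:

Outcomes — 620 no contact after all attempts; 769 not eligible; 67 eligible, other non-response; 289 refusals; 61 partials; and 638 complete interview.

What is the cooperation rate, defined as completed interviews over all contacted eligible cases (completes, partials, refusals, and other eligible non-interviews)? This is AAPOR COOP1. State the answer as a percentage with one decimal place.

Numerator: 638
Base: 638 + 61 + 289 + 67 = 1055
COOP1 = 638 / 1055 = 0.6047

60.5%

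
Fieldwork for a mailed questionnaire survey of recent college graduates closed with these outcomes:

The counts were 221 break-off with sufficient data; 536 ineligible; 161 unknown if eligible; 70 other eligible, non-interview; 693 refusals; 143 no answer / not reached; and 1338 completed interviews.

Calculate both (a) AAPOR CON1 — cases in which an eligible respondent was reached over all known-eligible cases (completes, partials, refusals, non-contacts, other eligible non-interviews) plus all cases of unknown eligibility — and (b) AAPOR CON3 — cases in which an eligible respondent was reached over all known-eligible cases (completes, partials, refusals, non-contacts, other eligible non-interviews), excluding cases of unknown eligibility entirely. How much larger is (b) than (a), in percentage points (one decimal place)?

5.8

Top: 1338 + 221 + 693 + 70 = 2322
Denom: 1338 + 221 + 693 + 143 + 70 + 161 = 2626
CON1 = 2322 / 2626 = 0.8842
Denom: 1338 + 221 + 693 + 143 + 70 = 2465
CON3 = 2322 / 2465 = 0.9420
Difference = 94.20 − 88.42 = 5.78 percentage points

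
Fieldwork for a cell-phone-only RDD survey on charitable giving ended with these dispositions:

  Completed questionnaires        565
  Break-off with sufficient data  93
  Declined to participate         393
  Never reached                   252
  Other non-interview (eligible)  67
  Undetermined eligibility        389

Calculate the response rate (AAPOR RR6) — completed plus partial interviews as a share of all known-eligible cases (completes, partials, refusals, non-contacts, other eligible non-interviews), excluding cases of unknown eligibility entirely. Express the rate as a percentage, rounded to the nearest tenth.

48.0%

Top: 565 + 93 = 658
Denominator: 565 + 93 + 393 + 252 + 67 = 1370
RR6 = 658 / 1370 = 0.4803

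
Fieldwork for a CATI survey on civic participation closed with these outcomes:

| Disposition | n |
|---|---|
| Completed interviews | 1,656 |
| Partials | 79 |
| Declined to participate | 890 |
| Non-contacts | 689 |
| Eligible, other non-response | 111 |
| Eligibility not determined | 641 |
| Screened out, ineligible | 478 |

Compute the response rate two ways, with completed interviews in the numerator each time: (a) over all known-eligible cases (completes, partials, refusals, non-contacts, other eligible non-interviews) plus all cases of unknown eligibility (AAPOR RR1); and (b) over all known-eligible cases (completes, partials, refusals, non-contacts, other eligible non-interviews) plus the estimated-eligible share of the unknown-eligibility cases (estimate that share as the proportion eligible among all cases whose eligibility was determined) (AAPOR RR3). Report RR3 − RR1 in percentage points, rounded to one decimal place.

0.8

Numerator → 1656
Denom → 1656 + 79 + 890 + 689 + 111 + 641 = 4066
RR1 = 1656 / 4066 = 0.4073
Determined eligible → 1656 + 79 + 890 + 689 + 111 = 3425
e = 3425 / (3425 + 478) = 3425 / 3903 = 0.8775
e × U → 0.8775 × 641 = 562.48
Denom → 3425 + 562.48 = 3987.48
RR3 = 1656 / 3987.48 = 0.4153
Difference = 41.53 − 40.73 = 0.80 percentage points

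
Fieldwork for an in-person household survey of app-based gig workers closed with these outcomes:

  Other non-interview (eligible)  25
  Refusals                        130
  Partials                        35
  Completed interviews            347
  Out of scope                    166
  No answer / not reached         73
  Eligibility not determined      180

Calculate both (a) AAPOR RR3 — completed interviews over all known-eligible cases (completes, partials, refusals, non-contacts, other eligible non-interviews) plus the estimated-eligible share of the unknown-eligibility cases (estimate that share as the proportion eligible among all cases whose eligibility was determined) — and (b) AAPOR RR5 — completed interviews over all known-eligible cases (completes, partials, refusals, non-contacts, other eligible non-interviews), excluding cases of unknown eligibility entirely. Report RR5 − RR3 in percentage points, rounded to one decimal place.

Num = 347
Determined eligible = 347 + 35 + 130 + 73 + 25 = 610
e = 610 / (610 + 166) = 610 / 776 = 0.7861
Estimated eligible among unknowns = 0.7861 × 180 = 141.50
Denominator = 610 + 141.50 = 751.50
RR3 = 347 / 751.50 = 0.4617
Denominator = 347 + 35 + 130 + 73 + 25 = 610
RR5 = 347 / 610 = 0.5689
Difference = 56.89 − 46.17 = 10.72 percentage points

10.7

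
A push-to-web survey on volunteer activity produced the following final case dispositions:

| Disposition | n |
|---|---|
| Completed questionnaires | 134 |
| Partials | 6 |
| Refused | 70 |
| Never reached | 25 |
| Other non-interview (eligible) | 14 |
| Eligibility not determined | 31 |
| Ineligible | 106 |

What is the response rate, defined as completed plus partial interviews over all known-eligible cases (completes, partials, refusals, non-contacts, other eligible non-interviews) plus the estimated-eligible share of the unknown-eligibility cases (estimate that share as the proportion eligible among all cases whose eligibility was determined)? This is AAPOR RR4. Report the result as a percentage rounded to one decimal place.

Numerator = 134 + 6 = 140
Eligible (known) = 134 + 6 + 70 + 25 + 14 = 249
e = 249 / (249 + 106) = 249 / 355 = 0.7014
Eligible share of unknowns = 0.7014 × 31 = 21.74
Base = 249 + 21.74 = 270.74
RR4 = 140 / 270.74 = 0.5171

51.7%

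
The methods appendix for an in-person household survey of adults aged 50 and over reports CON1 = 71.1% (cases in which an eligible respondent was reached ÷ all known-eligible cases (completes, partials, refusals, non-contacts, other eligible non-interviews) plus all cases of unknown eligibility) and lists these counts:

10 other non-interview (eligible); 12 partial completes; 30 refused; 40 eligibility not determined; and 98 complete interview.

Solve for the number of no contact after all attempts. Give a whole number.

21

Top → 98 + 12 + 30 + 10 = 150
CON1 = 150 / D = 0.711
D = 150 / 0.711 = 211.0
Rest of base = 190
no contact after all attempts = 211.0 − 190 ≈ 21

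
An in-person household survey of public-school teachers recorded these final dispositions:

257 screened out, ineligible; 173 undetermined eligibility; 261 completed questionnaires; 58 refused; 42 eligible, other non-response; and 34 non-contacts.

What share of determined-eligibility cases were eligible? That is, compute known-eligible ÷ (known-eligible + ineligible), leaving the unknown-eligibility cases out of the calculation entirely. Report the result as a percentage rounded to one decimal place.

60.6%

Known eligible → 261 + 58 + 34 + 42 = 395
e = 395 / (395 + 257) = 395 / 652 = 0.6058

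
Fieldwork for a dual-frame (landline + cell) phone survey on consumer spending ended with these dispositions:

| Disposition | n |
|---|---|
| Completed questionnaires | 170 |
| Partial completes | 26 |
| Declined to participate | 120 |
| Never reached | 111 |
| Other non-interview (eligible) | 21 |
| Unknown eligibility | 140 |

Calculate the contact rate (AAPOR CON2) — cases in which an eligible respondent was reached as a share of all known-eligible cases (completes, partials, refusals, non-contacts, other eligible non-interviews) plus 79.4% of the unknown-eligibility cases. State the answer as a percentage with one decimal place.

Num: 170 + 26 + 120 + 21 = 337
Known eligible: 170 + 26 + 120 + 111 + 21 = 448
Estimated eligible among unknowns: 0.7940 × 140 = 111.16
Denominator: 448 + 111.16 = 559.16
CON2 = 337 / 559.16 = 0.6027

60.3%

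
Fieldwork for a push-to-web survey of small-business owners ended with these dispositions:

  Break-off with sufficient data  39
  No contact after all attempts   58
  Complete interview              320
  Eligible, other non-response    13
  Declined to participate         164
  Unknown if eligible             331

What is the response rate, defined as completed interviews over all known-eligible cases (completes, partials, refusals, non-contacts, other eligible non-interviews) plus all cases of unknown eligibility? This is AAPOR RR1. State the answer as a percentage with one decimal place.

34.6%

Num: 320
Denom: 320 + 39 + 164 + 58 + 13 + 331 = 925
RR1 = 320 / 925 = 0.3459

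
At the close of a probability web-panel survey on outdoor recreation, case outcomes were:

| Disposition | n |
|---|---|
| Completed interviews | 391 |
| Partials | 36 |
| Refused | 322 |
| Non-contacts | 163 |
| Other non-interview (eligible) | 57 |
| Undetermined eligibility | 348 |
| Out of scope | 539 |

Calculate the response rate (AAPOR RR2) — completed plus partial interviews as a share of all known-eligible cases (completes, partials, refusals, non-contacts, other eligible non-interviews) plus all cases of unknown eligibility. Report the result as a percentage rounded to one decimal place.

Top → 391 + 36 = 427
Denom → 391 + 36 + 322 + 163 + 57 + 348 = 1317
RR2 = 427 / 1317 = 0.3242

32.4%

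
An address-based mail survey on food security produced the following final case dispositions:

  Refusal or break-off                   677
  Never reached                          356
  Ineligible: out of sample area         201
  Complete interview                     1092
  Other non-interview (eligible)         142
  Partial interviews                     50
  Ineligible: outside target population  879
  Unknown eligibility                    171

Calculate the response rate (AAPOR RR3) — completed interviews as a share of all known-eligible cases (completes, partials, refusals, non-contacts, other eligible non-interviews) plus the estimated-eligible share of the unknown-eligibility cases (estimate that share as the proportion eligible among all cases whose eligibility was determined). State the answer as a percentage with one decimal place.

44.9%

Screened out, ineligible = 879 + 201 = 1080
Numerator → 1092
Known eligible → 1092 + 50 + 677 + 356 + 142 = 2317
e = 2317 / (2317 + 1080) = 2317 / 3397 = 0.6821
Estimated eligible among unknowns → 0.6821 × 171 = 116.64
Base → 2317 + 116.64 = 2433.64
RR3 = 1092 / 2433.64 = 0.4487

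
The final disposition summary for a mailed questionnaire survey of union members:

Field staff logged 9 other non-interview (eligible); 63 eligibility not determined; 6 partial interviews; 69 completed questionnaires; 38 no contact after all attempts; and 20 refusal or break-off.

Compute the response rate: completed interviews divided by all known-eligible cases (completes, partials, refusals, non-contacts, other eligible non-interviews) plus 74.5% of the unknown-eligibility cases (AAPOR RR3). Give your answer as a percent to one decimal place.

36.5%

Num → 69
Known eligible → 69 + 6 + 20 + 38 + 9 = 142
Estimated eligible among unknowns → 0.7450 × 63 = 46.94
Base → 142 + 46.94 = 188.94
RR3 = 69 / 188.94 = 0.3652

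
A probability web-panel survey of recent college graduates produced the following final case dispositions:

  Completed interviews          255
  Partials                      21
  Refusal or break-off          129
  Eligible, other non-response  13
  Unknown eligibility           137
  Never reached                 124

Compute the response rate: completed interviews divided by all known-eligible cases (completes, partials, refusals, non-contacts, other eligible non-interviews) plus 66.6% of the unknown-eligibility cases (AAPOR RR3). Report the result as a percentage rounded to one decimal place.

40.3%

Num → 255
Determined eligible → 255 + 21 + 129 + 124 + 13 = 542
Estimated eligible among unknowns → 0.6660 × 137 = 91.24
Base → 542 + 91.24 = 633.24
RR3 = 255 / 633.24 = 0.4027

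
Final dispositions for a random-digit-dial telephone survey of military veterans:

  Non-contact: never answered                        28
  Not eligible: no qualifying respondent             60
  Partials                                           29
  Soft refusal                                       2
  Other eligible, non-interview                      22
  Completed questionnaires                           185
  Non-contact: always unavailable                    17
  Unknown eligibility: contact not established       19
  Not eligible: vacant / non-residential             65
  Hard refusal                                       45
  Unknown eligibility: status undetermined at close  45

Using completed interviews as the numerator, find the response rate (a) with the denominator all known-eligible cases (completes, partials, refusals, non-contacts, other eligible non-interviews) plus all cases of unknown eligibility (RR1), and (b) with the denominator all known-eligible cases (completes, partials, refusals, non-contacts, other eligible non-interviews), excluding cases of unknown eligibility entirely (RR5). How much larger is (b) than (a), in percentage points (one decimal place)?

Refusal or break-off = 45 + 2 = 47
No contact after all attempts = 28 + 17 = 45
Undetermined eligibility = 19 + 45 = 64
Ineligible = 60 + 65 = 125
Top = 185
Base = 185 + 29 + 47 + 45 + 22 + 64 = 392
RR1 = 185 / 392 = 0.4719
Base = 185 + 29 + 47 + 45 + 22 = 328
RR5 = 185 / 328 = 0.5640
Difference = 56.40 − 47.19 = 9.21 percentage points

9.2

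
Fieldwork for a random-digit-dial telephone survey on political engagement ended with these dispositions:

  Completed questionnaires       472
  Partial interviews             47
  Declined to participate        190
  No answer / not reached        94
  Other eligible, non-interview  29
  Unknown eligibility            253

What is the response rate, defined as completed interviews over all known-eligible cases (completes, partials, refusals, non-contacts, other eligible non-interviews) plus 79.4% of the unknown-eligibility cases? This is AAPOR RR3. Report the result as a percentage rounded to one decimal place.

45.7%

Num → 472
Determined eligible → 472 + 47 + 190 + 94 + 29 = 832
Eligible share of unknowns → 0.7940 × 253 = 200.88
Denom → 832 + 200.88 = 1032.88
RR3 = 472 / 1032.88 = 0.4570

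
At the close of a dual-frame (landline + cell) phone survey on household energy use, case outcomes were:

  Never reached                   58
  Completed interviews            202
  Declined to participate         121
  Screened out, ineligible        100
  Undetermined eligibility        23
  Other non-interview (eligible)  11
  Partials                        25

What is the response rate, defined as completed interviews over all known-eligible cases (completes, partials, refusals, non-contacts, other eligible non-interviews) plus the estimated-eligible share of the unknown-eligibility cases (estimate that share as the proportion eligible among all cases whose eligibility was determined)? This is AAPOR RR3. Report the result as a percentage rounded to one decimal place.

46.4%

Num: 202
Eligible (known): 202 + 25 + 121 + 58 + 11 = 417
e = 417 / (417 + 100) = 417 / 517 = 0.8066
Estimated eligible among unknowns: 0.8066 × 23 = 18.55
Denominator: 417 + 18.55 = 435.55
RR3 = 202 / 435.55 = 0.4638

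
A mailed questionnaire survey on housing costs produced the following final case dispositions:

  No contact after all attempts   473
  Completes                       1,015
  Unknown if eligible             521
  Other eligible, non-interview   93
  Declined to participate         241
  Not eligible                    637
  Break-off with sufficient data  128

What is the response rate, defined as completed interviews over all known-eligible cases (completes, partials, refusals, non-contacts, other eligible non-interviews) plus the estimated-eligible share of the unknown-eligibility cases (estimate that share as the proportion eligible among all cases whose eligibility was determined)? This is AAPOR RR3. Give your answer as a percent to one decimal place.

43.3%

Top: 1015
Known eligible: 1015 + 128 + 241 + 473 + 93 = 1950
e = 1950 / (1950 + 637) = 1950 / 2587 = 0.7538
Estimated eligible among unknowns: 0.7538 × 521 = 392.73
Base: 1950 + 392.73 = 2342.73
RR3 = 1015 / 2342.73 = 0.4333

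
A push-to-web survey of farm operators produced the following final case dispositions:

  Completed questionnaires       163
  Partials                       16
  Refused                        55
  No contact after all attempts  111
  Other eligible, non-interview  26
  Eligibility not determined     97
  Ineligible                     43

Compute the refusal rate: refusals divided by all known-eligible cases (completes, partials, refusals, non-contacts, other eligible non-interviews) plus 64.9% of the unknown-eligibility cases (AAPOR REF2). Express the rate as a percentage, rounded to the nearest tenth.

12.7%

Top = 55
Known eligible = 163 + 16 + 55 + 111 + 26 = 371
Estimated eligible among unknowns = 0.6490 × 97 = 62.95
Denom = 371 + 62.95 = 433.95
REF2 = 55 / 433.95 = 0.1267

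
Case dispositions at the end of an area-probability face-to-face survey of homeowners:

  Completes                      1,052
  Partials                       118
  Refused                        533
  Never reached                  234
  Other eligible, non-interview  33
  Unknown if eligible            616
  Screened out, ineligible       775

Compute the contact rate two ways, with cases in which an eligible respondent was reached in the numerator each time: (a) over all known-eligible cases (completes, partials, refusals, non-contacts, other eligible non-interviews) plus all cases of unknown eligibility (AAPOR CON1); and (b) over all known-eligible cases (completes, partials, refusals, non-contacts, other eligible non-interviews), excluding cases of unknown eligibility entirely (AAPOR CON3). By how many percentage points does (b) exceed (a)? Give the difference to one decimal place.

Num: 1052 + 118 + 533 + 33 = 1736
Denom: 1052 + 118 + 533 + 234 + 33 + 616 = 2586
CON1 = 1736 / 2586 = 0.6713
Denom: 1052 + 118 + 533 + 234 + 33 = 1970
CON3 = 1736 / 1970 = 0.8812
Difference = 88.12 − 67.13 = 20.99 percentage points

21.0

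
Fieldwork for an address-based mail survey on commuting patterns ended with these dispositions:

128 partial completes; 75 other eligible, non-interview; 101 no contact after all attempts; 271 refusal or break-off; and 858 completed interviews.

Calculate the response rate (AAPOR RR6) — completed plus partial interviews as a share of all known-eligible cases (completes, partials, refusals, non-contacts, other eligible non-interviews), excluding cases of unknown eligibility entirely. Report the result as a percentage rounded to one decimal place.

68.8%

Top = 858 + 128 = 986
Denom = 858 + 128 + 271 + 101 + 75 = 1433
RR6 = 986 / 1433 = 0.6881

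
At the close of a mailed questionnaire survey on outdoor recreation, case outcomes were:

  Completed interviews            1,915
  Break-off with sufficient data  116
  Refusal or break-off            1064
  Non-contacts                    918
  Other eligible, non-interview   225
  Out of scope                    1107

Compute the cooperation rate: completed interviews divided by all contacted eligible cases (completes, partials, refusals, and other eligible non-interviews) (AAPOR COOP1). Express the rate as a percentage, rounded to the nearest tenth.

57.7%

Top = 1915
Denominator = 1915 + 116 + 1064 + 225 = 3320
COOP1 = 1915 / 3320 = 0.5768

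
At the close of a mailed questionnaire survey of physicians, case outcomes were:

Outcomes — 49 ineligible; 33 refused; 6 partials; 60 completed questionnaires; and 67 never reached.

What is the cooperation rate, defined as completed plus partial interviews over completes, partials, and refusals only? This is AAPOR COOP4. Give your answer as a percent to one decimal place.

66.7%

Num → 60 + 6 = 66
Denominator → 60 + 6 + 33 = 99
COOP4 = 66 / 99 = 0.6667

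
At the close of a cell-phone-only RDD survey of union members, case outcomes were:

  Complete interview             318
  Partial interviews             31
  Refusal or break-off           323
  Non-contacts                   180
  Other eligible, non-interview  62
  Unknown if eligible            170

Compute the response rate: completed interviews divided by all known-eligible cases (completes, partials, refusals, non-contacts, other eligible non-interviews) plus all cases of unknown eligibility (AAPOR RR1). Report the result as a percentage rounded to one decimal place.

29.3%

Top: 318
Denominator: 318 + 31 + 323 + 180 + 62 + 170 = 1084
RR1 = 318 / 1084 = 0.2934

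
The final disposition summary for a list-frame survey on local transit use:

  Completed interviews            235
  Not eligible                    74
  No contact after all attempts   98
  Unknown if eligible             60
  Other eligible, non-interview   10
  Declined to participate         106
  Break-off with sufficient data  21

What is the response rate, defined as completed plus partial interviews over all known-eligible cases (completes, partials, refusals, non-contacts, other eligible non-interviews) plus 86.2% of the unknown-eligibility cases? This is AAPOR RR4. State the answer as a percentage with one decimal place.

49.1%

Num → 235 + 21 = 256
Eligible (known) → 235 + 21 + 106 + 98 + 10 = 470
Eligible share of unknowns → 0.8620 × 60 = 51.72
Denominator → 470 + 51.72 = 521.72
RR4 = 256 / 521.72 = 0.4907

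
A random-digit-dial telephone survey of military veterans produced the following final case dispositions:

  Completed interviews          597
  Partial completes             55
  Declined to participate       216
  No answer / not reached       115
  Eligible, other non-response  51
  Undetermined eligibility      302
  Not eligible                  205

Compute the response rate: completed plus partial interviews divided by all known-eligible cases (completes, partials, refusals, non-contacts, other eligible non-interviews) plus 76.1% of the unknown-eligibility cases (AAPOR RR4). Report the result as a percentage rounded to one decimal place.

51.6%

Numerator → 597 + 55 = 652
Eligible (known) → 597 + 55 + 216 + 115 + 51 = 1034
Estimated eligible among unknowns → 0.7610 × 302 = 229.82
Base → 1034 + 229.82 = 1263.82
RR4 = 652 / 1263.82 = 0.5159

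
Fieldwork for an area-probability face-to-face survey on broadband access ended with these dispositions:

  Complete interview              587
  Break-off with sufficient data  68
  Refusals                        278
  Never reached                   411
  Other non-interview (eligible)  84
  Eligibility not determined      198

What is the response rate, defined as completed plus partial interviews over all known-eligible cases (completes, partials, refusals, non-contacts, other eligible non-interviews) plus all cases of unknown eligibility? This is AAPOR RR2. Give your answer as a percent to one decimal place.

Top: 587 + 68 = 655
Denom: 587 + 68 + 278 + 411 + 84 + 198 = 1626
RR2 = 655 / 1626 = 0.4028

40.3%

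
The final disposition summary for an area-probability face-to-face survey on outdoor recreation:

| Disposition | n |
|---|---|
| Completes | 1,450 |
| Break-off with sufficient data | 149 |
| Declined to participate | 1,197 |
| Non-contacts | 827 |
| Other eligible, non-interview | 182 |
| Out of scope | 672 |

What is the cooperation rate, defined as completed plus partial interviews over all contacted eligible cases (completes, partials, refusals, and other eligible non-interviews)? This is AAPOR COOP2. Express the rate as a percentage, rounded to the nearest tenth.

Top = 1450 + 149 = 1599
Denom = 1450 + 149 + 1197 + 182 = 2978
COOP2 = 1599 / 2978 = 0.5369

53.7%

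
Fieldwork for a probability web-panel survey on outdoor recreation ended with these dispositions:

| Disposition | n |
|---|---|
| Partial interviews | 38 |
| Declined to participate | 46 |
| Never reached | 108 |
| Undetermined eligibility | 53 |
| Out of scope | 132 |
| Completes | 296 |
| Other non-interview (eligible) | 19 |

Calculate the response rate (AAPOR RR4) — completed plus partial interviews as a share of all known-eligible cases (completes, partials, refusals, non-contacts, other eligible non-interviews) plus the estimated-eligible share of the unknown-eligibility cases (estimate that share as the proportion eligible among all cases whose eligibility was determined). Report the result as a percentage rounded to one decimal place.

60.8%

Num → 296 + 38 = 334
Eligible (known) → 296 + 38 + 46 + 108 + 19 = 507
e = 507 / (507 + 132) = 507 / 639 = 0.7934
e × U → 0.7934 × 53 = 42.05
Base → 507 + 42.05 = 549.05
RR4 = 334 / 549.05 = 0.6083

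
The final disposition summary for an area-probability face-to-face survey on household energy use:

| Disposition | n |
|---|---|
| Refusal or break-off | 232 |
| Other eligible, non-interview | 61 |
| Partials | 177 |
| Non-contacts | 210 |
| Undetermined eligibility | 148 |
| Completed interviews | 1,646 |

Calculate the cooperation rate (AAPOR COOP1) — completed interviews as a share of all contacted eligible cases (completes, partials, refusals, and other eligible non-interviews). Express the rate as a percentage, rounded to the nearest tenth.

77.8%

Top → 1646
Denominator → 1646 + 177 + 232 + 61 = 2116
COOP1 = 1646 / 2116 = 0.7779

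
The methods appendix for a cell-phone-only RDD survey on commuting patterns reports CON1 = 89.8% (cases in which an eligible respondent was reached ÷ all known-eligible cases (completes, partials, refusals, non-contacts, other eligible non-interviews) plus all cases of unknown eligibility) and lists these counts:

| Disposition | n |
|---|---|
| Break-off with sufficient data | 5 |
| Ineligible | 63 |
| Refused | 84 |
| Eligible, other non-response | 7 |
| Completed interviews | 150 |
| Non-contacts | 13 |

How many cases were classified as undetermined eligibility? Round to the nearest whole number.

Numerator: 150 + 5 + 84 + 7 = 246
CON1 = 246 / D = 0.898
D = 246 / 0.898 = 273.9
Rest of base = 259
undetermined eligibility = 273.9 − 259 ≈ 15

15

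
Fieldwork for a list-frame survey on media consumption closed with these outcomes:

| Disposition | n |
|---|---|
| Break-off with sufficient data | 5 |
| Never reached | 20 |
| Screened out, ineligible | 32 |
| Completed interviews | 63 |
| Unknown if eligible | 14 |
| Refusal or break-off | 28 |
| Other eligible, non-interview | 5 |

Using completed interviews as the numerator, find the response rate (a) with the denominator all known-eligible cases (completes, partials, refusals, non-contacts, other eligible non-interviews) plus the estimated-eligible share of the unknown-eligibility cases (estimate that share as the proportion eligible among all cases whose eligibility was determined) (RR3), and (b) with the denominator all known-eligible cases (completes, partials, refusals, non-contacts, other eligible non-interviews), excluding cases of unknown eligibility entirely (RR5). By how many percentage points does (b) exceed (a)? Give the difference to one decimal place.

Numerator → 63
Known eligible → 63 + 5 + 28 + 20 + 5 = 121
e = 121 / (121 + 32) = 121 / 153 = 0.7908
Estimated eligible among unknowns → 0.7908 × 14 = 11.07
Base → 121 + 11.07 = 132.07
RR3 = 63 / 132.07 = 0.4770
Base → 63 + 5 + 28 + 20 + 5 = 121
RR5 = 63 / 121 = 0.5207
Difference = 52.07 − 47.70 = 4.37 percentage points

4.4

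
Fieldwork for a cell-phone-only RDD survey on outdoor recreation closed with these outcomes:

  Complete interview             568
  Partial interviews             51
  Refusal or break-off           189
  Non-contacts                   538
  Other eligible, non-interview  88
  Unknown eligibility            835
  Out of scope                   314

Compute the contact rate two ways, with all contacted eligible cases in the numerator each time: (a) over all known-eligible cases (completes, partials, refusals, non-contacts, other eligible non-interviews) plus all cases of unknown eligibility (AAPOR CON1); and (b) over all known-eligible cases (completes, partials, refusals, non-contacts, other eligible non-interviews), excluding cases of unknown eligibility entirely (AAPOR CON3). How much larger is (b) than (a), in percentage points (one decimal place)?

23.0

Numerator: 568 + 51 + 189 + 88 = 896
Denominator: 568 + 51 + 189 + 538 + 88 + 835 = 2269
CON1 = 896 / 2269 = 0.3949
Denominator: 568 + 51 + 189 + 538 + 88 = 1434
CON3 = 896 / 1434 = 0.6248
Difference = 62.48 − 39.49 = 22.99 percentage points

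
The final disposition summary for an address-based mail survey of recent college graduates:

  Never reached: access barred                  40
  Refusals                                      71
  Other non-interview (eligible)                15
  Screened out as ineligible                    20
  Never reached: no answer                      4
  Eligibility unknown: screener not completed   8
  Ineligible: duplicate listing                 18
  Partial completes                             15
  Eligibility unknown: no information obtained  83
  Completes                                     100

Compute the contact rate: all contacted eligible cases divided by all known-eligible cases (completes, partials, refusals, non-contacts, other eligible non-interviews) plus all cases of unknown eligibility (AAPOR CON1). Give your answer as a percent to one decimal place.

59.8%

Never reached = 4 + 40 = 44
Unknown eligibility = 8 + 83 = 91
Out of scope = 20 + 18 = 38
Numerator → 100 + 15 + 71 + 15 = 201
Denominator → 100 + 15 + 71 + 44 + 15 + 91 = 336
CON1 = 201 / 336 = 0.5982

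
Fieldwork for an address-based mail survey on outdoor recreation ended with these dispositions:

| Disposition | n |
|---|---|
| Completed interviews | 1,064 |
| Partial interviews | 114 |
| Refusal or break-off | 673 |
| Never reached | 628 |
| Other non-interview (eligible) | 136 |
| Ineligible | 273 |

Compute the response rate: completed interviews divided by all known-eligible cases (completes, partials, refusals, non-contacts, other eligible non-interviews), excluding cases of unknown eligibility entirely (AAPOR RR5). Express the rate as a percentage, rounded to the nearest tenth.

40.7%

Num = 1064
Denom = 1064 + 114 + 673 + 628 + 136 = 2615
RR5 = 1064 / 2615 = 0.4069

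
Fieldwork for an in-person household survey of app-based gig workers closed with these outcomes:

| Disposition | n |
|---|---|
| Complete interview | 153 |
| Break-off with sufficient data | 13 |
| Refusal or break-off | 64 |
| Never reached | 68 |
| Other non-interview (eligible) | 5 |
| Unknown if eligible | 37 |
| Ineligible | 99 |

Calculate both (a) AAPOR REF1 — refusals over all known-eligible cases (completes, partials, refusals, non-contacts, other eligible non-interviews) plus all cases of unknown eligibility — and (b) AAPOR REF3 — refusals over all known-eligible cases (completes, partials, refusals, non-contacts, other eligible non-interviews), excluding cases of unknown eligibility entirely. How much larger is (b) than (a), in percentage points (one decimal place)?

2.3

Num = 64
Denominator = 153 + 13 + 64 + 68 + 5 + 37 = 340
REF1 = 64 / 340 = 0.1882
Denominator = 153 + 13 + 64 + 68 + 5 = 303
REF3 = 64 / 303 = 0.2112
Difference = 21.12 − 18.82 = 2.30 percentage points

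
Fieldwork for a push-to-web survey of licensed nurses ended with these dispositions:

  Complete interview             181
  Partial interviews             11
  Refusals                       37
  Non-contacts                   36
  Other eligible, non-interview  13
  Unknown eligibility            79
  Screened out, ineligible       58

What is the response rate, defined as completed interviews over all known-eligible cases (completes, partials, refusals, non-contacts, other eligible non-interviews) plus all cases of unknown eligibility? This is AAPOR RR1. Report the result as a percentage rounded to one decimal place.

50.7%

Numerator → 181
Base → 181 + 11 + 37 + 36 + 13 + 79 = 357
RR1 = 181 / 357 = 0.5070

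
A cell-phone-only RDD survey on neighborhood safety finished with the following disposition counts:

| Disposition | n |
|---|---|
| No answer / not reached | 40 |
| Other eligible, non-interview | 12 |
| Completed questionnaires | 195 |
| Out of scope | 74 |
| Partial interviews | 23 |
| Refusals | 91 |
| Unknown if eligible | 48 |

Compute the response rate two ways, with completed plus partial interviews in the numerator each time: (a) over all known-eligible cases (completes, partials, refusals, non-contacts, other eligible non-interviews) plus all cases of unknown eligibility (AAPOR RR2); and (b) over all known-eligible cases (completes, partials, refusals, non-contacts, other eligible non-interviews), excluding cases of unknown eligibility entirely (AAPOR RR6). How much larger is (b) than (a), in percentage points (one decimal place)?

7.1

Top = 195 + 23 = 218
Denominator = 195 + 23 + 91 + 40 + 12 + 48 = 409
RR2 = 218 / 409 = 0.5330
Denominator = 195 + 23 + 91 + 40 + 12 = 361
RR6 = 218 / 361 = 0.6039
Difference = 60.39 − 53.30 = 7.09 percentage points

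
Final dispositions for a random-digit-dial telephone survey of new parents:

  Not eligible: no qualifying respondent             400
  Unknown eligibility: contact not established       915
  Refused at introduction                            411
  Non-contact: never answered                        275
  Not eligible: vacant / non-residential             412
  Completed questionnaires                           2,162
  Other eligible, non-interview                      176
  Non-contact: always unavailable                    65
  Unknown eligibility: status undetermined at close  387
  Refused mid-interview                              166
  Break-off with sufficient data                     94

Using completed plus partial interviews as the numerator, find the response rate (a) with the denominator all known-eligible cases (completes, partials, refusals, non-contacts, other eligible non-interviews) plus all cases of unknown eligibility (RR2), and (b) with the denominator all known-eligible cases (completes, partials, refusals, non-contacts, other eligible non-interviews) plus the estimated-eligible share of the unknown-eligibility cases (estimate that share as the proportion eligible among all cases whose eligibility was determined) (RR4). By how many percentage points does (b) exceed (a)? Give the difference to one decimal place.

Refused = 411 + 166 = 577
No answer / not reached = 275 + 65 = 340
Undetermined eligibility = 915 + 387 = 1302
Ineligible = 400 + 412 = 812
Num: 2162 + 94 = 2256
Denominator: 2162 + 94 + 577 + 340 + 176 + 1302 = 4651
RR2 = 2256 / 4651 = 0.4851
Determined eligible: 2162 + 94 + 577 + 340 + 176 = 3349
e = 3349 / (3349 + 812) = 3349 / 4161 = 0.8049
Eligible share of unknowns: 0.8049 × 1302 = 1047.98
Denominator: 3349 + 1047.98 = 4396.98
RR4 = 2256 / 4396.98 = 0.5131
Difference = 51.31 − 48.51 = 2.80 percentage points

2.8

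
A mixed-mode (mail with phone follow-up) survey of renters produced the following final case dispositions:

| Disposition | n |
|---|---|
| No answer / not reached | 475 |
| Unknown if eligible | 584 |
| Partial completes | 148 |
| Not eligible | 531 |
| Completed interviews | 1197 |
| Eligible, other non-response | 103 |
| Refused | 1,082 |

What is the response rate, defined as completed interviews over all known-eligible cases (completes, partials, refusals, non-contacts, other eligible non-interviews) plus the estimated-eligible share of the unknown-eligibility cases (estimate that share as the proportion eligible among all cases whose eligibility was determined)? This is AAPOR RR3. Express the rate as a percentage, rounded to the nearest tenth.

Num → 1197
Eligible (known) → 1197 + 148 + 1082 + 475 + 103 = 3005
e = 3005 / (3005 + 531) = 3005 / 3536 = 0.8498
Eligible share of unknowns → 0.8498 × 584 = 496.28
Denominator → 3005 + 496.28 = 3501.28
RR3 = 1197 / 3501.28 = 0.3419

34.2%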